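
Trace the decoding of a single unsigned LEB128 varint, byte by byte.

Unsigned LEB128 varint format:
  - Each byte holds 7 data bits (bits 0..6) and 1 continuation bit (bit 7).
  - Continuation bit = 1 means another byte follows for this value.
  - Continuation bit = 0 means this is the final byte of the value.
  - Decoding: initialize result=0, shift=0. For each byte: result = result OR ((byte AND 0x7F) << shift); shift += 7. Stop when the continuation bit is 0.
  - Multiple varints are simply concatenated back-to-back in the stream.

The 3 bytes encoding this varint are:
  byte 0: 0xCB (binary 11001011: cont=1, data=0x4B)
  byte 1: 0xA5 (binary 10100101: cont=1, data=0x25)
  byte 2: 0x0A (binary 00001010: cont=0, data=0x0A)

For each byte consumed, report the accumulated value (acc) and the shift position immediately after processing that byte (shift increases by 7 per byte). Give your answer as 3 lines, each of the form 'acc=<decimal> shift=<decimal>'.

byte 0=0xCB: payload=0x4B=75, contrib = 75<<0 = 75; acc -> 75, shift -> 7
byte 1=0xA5: payload=0x25=37, contrib = 37<<7 = 4736; acc -> 4811, shift -> 14
byte 2=0x0A: payload=0x0A=10, contrib = 10<<14 = 163840; acc -> 168651, shift -> 21

Answer: acc=75 shift=7
acc=4811 shift=14
acc=168651 shift=21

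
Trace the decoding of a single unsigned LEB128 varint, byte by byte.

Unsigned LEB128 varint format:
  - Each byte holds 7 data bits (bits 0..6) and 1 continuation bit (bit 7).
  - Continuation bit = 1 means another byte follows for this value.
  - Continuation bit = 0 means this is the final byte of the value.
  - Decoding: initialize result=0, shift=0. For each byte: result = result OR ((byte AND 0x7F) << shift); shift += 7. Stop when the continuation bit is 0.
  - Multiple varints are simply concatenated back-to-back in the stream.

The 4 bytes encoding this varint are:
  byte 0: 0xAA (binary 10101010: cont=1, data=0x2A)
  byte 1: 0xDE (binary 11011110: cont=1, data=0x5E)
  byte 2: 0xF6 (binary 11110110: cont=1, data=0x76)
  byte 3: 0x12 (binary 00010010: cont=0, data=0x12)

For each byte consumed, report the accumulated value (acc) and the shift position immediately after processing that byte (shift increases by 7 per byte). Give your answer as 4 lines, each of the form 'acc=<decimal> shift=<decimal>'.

byte 0=0xAA: payload=0x2A=42, contrib = 42<<0 = 42; acc -> 42, shift -> 7
byte 1=0xDE: payload=0x5E=94, contrib = 94<<7 = 12032; acc -> 12074, shift -> 14
byte 2=0xF6: payload=0x76=118, contrib = 118<<14 = 1933312; acc -> 1945386, shift -> 21
byte 3=0x12: payload=0x12=18, contrib = 18<<21 = 37748736; acc -> 39694122, shift -> 28

Answer: acc=42 shift=7
acc=12074 shift=14
acc=1945386 shift=21
acc=39694122 shift=28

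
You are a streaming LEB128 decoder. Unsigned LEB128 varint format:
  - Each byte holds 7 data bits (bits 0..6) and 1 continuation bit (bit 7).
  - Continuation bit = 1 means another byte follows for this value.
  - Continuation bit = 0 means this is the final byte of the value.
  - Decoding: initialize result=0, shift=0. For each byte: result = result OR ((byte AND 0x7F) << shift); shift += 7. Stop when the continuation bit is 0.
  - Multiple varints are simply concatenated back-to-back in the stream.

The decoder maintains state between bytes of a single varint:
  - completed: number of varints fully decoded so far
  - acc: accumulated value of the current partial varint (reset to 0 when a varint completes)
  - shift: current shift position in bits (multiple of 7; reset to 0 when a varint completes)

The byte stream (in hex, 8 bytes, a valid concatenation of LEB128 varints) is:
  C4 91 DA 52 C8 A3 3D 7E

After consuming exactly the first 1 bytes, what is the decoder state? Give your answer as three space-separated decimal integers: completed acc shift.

byte[0]=0xC4 cont=1 payload=0x44: acc |= 68<<0 -> completed=0 acc=68 shift=7

Answer: 0 68 7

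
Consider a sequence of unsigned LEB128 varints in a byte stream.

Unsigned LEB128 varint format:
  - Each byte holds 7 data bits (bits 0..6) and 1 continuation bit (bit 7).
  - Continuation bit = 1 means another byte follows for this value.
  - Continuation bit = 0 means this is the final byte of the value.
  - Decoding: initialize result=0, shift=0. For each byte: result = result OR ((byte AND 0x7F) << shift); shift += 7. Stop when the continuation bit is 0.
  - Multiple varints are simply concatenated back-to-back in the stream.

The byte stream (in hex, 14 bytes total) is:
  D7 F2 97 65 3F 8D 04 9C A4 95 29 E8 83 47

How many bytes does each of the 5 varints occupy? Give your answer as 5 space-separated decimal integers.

Answer: 4 1 2 4 3

Derivation:
  byte[0]=0xD7 cont=1 payload=0x57=87: acc |= 87<<0 -> acc=87 shift=7
  byte[1]=0xF2 cont=1 payload=0x72=114: acc |= 114<<7 -> acc=14679 shift=14
  byte[2]=0x97 cont=1 payload=0x17=23: acc |= 23<<14 -> acc=391511 shift=21
  byte[3]=0x65 cont=0 payload=0x65=101: acc |= 101<<21 -> acc=212203863 shift=28 [end]
Varint 1: bytes[0:4] = D7 F2 97 65 -> value 212203863 (4 byte(s))
  byte[4]=0x3F cont=0 payload=0x3F=63: acc |= 63<<0 -> acc=63 shift=7 [end]
Varint 2: bytes[4:5] = 3F -> value 63 (1 byte(s))
  byte[5]=0x8D cont=1 payload=0x0D=13: acc |= 13<<0 -> acc=13 shift=7
  byte[6]=0x04 cont=0 payload=0x04=4: acc |= 4<<7 -> acc=525 shift=14 [end]
Varint 3: bytes[5:7] = 8D 04 -> value 525 (2 byte(s))
  byte[7]=0x9C cont=1 payload=0x1C=28: acc |= 28<<0 -> acc=28 shift=7
  byte[8]=0xA4 cont=1 payload=0x24=36: acc |= 36<<7 -> acc=4636 shift=14
  byte[9]=0x95 cont=1 payload=0x15=21: acc |= 21<<14 -> acc=348700 shift=21
  byte[10]=0x29 cont=0 payload=0x29=41: acc |= 41<<21 -> acc=86331932 shift=28 [end]
Varint 4: bytes[7:11] = 9C A4 95 29 -> value 86331932 (4 byte(s))
  byte[11]=0xE8 cont=1 payload=0x68=104: acc |= 104<<0 -> acc=104 shift=7
  byte[12]=0x83 cont=1 payload=0x03=3: acc |= 3<<7 -> acc=488 shift=14
  byte[13]=0x47 cont=0 payload=0x47=71: acc |= 71<<14 -> acc=1163752 shift=21 [end]
Varint 5: bytes[11:14] = E8 83 47 -> value 1163752 (3 byte(s))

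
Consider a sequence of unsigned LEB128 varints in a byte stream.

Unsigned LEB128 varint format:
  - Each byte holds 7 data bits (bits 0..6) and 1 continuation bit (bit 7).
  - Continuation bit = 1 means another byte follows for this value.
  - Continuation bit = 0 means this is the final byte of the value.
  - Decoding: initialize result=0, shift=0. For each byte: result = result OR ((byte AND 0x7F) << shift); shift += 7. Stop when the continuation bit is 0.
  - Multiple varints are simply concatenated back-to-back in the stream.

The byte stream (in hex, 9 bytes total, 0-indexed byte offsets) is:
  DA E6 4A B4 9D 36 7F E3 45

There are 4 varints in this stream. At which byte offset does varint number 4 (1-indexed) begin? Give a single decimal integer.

Answer: 7

Derivation:
  byte[0]=0xDA cont=1 payload=0x5A=90: acc |= 90<<0 -> acc=90 shift=7
  byte[1]=0xE6 cont=1 payload=0x66=102: acc |= 102<<7 -> acc=13146 shift=14
  byte[2]=0x4A cont=0 payload=0x4A=74: acc |= 74<<14 -> acc=1225562 shift=21 [end]
Varint 1: bytes[0:3] = DA E6 4A -> value 1225562 (3 byte(s))
  byte[3]=0xB4 cont=1 payload=0x34=52: acc |= 52<<0 -> acc=52 shift=7
  byte[4]=0x9D cont=1 payload=0x1D=29: acc |= 29<<7 -> acc=3764 shift=14
  byte[5]=0x36 cont=0 payload=0x36=54: acc |= 54<<14 -> acc=888500 shift=21 [end]
Varint 2: bytes[3:6] = B4 9D 36 -> value 888500 (3 byte(s))
  byte[6]=0x7F cont=0 payload=0x7F=127: acc |= 127<<0 -> acc=127 shift=7 [end]
Varint 3: bytes[6:7] = 7F -> value 127 (1 byte(s))
  byte[7]=0xE3 cont=1 payload=0x63=99: acc |= 99<<0 -> acc=99 shift=7
  byte[8]=0x45 cont=0 payload=0x45=69: acc |= 69<<7 -> acc=8931 shift=14 [end]
Varint 4: bytes[7:9] = E3 45 -> value 8931 (2 byte(s))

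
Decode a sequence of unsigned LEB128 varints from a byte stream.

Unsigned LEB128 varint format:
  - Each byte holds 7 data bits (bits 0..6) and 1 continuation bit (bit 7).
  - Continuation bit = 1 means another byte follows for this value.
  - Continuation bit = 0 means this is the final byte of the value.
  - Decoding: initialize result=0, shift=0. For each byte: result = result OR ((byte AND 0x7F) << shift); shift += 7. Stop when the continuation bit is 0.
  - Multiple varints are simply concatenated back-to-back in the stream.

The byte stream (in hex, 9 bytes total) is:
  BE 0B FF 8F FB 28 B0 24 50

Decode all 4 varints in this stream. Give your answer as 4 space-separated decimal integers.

  byte[0]=0xBE cont=1 payload=0x3E=62: acc |= 62<<0 -> acc=62 shift=7
  byte[1]=0x0B cont=0 payload=0x0B=11: acc |= 11<<7 -> acc=1470 shift=14 [end]
Varint 1: bytes[0:2] = BE 0B -> value 1470 (2 byte(s))
  byte[2]=0xFF cont=1 payload=0x7F=127: acc |= 127<<0 -> acc=127 shift=7
  byte[3]=0x8F cont=1 payload=0x0F=15: acc |= 15<<7 -> acc=2047 shift=14
  byte[4]=0xFB cont=1 payload=0x7B=123: acc |= 123<<14 -> acc=2017279 shift=21
  byte[5]=0x28 cont=0 payload=0x28=40: acc |= 40<<21 -> acc=85903359 shift=28 [end]
Varint 2: bytes[2:6] = FF 8F FB 28 -> value 85903359 (4 byte(s))
  byte[6]=0xB0 cont=1 payload=0x30=48: acc |= 48<<0 -> acc=48 shift=7
  byte[7]=0x24 cont=0 payload=0x24=36: acc |= 36<<7 -> acc=4656 shift=14 [end]
Varint 3: bytes[6:8] = B0 24 -> value 4656 (2 byte(s))
  byte[8]=0x50 cont=0 payload=0x50=80: acc |= 80<<0 -> acc=80 shift=7 [end]
Varint 4: bytes[8:9] = 50 -> value 80 (1 byte(s))

Answer: 1470 85903359 4656 80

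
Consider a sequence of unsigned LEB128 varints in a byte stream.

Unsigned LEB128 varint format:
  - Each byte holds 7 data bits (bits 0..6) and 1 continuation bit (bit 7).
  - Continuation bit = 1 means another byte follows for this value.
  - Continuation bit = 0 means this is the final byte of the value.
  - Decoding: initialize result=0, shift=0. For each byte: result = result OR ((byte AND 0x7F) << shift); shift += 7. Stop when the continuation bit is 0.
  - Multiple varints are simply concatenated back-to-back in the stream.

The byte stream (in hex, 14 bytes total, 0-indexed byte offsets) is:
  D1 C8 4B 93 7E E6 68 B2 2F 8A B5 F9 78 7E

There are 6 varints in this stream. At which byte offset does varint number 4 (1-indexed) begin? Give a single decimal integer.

  byte[0]=0xD1 cont=1 payload=0x51=81: acc |= 81<<0 -> acc=81 shift=7
  byte[1]=0xC8 cont=1 payload=0x48=72: acc |= 72<<7 -> acc=9297 shift=14
  byte[2]=0x4B cont=0 payload=0x4B=75: acc |= 75<<14 -> acc=1238097 shift=21 [end]
Varint 1: bytes[0:3] = D1 C8 4B -> value 1238097 (3 byte(s))
  byte[3]=0x93 cont=1 payload=0x13=19: acc |= 19<<0 -> acc=19 shift=7
  byte[4]=0x7E cont=0 payload=0x7E=126: acc |= 126<<7 -> acc=16147 shift=14 [end]
Varint 2: bytes[3:5] = 93 7E -> value 16147 (2 byte(s))
  byte[5]=0xE6 cont=1 payload=0x66=102: acc |= 102<<0 -> acc=102 shift=7
  byte[6]=0x68 cont=0 payload=0x68=104: acc |= 104<<7 -> acc=13414 shift=14 [end]
Varint 3: bytes[5:7] = E6 68 -> value 13414 (2 byte(s))
  byte[7]=0xB2 cont=1 payload=0x32=50: acc |= 50<<0 -> acc=50 shift=7
  byte[8]=0x2F cont=0 payload=0x2F=47: acc |= 47<<7 -> acc=6066 shift=14 [end]
Varint 4: bytes[7:9] = B2 2F -> value 6066 (2 byte(s))
  byte[9]=0x8A cont=1 payload=0x0A=10: acc |= 10<<0 -> acc=10 shift=7
  byte[10]=0xB5 cont=1 payload=0x35=53: acc |= 53<<7 -> acc=6794 shift=14
  byte[11]=0xF9 cont=1 payload=0x79=121: acc |= 121<<14 -> acc=1989258 shift=21
  byte[12]=0x78 cont=0 payload=0x78=120: acc |= 120<<21 -> acc=253647498 shift=28 [end]
Varint 5: bytes[9:13] = 8A B5 F9 78 -> value 253647498 (4 byte(s))
  byte[13]=0x7E cont=0 payload=0x7E=126: acc |= 126<<0 -> acc=126 shift=7 [end]
Varint 6: bytes[13:14] = 7E -> value 126 (1 byte(s))

Answer: 7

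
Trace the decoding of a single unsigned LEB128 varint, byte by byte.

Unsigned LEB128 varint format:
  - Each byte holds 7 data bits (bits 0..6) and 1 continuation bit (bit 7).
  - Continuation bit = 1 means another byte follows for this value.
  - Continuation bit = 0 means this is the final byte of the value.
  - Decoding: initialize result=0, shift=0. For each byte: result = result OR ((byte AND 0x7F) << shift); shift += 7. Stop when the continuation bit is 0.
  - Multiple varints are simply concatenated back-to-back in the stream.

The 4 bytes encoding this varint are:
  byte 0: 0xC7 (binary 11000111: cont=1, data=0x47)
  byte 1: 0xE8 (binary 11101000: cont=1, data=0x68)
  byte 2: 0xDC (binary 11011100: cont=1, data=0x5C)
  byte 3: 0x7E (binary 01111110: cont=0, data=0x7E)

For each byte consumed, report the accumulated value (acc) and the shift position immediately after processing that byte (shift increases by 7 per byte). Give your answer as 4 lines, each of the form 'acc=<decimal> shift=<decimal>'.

Answer: acc=71 shift=7
acc=13383 shift=14
acc=1520711 shift=21
acc=265761863 shift=28

Derivation:
byte 0=0xC7: payload=0x47=71, contrib = 71<<0 = 71; acc -> 71, shift -> 7
byte 1=0xE8: payload=0x68=104, contrib = 104<<7 = 13312; acc -> 13383, shift -> 14
byte 2=0xDC: payload=0x5C=92, contrib = 92<<14 = 1507328; acc -> 1520711, shift -> 21
byte 3=0x7E: payload=0x7E=126, contrib = 126<<21 = 264241152; acc -> 265761863, shift -> 28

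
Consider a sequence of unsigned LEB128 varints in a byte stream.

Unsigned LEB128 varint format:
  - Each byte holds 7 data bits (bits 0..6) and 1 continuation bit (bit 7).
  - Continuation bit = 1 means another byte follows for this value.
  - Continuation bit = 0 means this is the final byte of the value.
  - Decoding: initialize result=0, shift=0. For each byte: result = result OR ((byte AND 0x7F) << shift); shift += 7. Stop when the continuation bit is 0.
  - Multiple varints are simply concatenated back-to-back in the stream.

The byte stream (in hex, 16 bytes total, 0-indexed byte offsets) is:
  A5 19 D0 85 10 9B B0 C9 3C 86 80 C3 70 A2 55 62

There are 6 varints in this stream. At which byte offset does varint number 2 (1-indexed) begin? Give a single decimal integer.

  byte[0]=0xA5 cont=1 payload=0x25=37: acc |= 37<<0 -> acc=37 shift=7
  byte[1]=0x19 cont=0 payload=0x19=25: acc |= 25<<7 -> acc=3237 shift=14 [end]
Varint 1: bytes[0:2] = A5 19 -> value 3237 (2 byte(s))
  byte[2]=0xD0 cont=1 payload=0x50=80: acc |= 80<<0 -> acc=80 shift=7
  byte[3]=0x85 cont=1 payload=0x05=5: acc |= 5<<7 -> acc=720 shift=14
  byte[4]=0x10 cont=0 payload=0x10=16: acc |= 16<<14 -> acc=262864 shift=21 [end]
Varint 2: bytes[2:5] = D0 85 10 -> value 262864 (3 byte(s))
  byte[5]=0x9B cont=1 payload=0x1B=27: acc |= 27<<0 -> acc=27 shift=7
  byte[6]=0xB0 cont=1 payload=0x30=48: acc |= 48<<7 -> acc=6171 shift=14
  byte[7]=0xC9 cont=1 payload=0x49=73: acc |= 73<<14 -> acc=1202203 shift=21
  byte[8]=0x3C cont=0 payload=0x3C=60: acc |= 60<<21 -> acc=127031323 shift=28 [end]
Varint 3: bytes[5:9] = 9B B0 C9 3C -> value 127031323 (4 byte(s))
  byte[9]=0x86 cont=1 payload=0x06=6: acc |= 6<<0 -> acc=6 shift=7
  byte[10]=0x80 cont=1 payload=0x00=0: acc |= 0<<7 -> acc=6 shift=14
  byte[11]=0xC3 cont=1 payload=0x43=67: acc |= 67<<14 -> acc=1097734 shift=21
  byte[12]=0x70 cont=0 payload=0x70=112: acc |= 112<<21 -> acc=235978758 shift=28 [end]
Varint 4: bytes[9:13] = 86 80 C3 70 -> value 235978758 (4 byte(s))
  byte[13]=0xA2 cont=1 payload=0x22=34: acc |= 34<<0 -> acc=34 shift=7
  byte[14]=0x55 cont=0 payload=0x55=85: acc |= 85<<7 -> acc=10914 shift=14 [end]
Varint 5: bytes[13:15] = A2 55 -> value 10914 (2 byte(s))
  byte[15]=0x62 cont=0 payload=0x62=98: acc |= 98<<0 -> acc=98 shift=7 [end]
Varint 6: bytes[15:16] = 62 -> value 98 (1 byte(s))

Answer: 2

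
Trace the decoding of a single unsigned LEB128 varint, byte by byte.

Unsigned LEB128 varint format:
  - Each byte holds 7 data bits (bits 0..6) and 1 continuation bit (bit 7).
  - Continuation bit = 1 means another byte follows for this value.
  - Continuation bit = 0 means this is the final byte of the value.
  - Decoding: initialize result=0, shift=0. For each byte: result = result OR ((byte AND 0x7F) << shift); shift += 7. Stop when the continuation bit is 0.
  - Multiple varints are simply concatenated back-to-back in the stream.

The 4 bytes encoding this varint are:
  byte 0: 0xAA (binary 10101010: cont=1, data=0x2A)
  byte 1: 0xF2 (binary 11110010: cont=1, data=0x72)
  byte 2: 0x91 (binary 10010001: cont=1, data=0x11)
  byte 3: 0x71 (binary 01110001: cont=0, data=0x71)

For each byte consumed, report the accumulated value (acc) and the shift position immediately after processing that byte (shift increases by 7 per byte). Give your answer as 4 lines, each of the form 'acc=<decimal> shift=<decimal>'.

Answer: acc=42 shift=7
acc=14634 shift=14
acc=293162 shift=21
acc=237271338 shift=28

Derivation:
byte 0=0xAA: payload=0x2A=42, contrib = 42<<0 = 42; acc -> 42, shift -> 7
byte 1=0xF2: payload=0x72=114, contrib = 114<<7 = 14592; acc -> 14634, shift -> 14
byte 2=0x91: payload=0x11=17, contrib = 17<<14 = 278528; acc -> 293162, shift -> 21
byte 3=0x71: payload=0x71=113, contrib = 113<<21 = 236978176; acc -> 237271338, shift -> 28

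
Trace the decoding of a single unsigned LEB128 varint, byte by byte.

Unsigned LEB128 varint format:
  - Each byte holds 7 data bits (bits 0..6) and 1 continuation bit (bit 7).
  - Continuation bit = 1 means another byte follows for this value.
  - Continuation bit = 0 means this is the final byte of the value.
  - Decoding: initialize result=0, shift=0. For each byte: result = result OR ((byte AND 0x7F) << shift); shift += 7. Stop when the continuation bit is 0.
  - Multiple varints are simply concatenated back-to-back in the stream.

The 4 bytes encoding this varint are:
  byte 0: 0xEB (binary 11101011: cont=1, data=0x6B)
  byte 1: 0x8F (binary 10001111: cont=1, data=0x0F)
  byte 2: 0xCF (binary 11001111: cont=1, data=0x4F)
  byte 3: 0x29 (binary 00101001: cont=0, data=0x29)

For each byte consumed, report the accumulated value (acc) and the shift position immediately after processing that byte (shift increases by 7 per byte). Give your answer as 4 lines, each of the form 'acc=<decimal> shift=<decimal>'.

byte 0=0xEB: payload=0x6B=107, contrib = 107<<0 = 107; acc -> 107, shift -> 7
byte 1=0x8F: payload=0x0F=15, contrib = 15<<7 = 1920; acc -> 2027, shift -> 14
byte 2=0xCF: payload=0x4F=79, contrib = 79<<14 = 1294336; acc -> 1296363, shift -> 21
byte 3=0x29: payload=0x29=41, contrib = 41<<21 = 85983232; acc -> 87279595, shift -> 28

Answer: acc=107 shift=7
acc=2027 shift=14
acc=1296363 shift=21
acc=87279595 shift=28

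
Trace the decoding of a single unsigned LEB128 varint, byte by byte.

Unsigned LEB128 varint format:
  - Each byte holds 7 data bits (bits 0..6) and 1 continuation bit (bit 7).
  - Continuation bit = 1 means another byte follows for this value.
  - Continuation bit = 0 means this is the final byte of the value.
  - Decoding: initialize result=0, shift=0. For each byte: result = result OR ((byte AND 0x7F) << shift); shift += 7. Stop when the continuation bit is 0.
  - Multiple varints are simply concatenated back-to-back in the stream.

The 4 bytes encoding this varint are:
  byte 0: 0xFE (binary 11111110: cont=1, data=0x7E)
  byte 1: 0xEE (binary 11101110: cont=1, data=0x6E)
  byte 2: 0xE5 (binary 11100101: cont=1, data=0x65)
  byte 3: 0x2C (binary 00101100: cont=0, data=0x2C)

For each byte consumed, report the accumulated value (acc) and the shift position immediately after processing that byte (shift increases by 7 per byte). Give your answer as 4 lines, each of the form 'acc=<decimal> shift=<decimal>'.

Answer: acc=126 shift=7
acc=14206 shift=14
acc=1668990 shift=21
acc=93943678 shift=28

Derivation:
byte 0=0xFE: payload=0x7E=126, contrib = 126<<0 = 126; acc -> 126, shift -> 7
byte 1=0xEE: payload=0x6E=110, contrib = 110<<7 = 14080; acc -> 14206, shift -> 14
byte 2=0xE5: payload=0x65=101, contrib = 101<<14 = 1654784; acc -> 1668990, shift -> 21
byte 3=0x2C: payload=0x2C=44, contrib = 44<<21 = 92274688; acc -> 93943678, shift -> 28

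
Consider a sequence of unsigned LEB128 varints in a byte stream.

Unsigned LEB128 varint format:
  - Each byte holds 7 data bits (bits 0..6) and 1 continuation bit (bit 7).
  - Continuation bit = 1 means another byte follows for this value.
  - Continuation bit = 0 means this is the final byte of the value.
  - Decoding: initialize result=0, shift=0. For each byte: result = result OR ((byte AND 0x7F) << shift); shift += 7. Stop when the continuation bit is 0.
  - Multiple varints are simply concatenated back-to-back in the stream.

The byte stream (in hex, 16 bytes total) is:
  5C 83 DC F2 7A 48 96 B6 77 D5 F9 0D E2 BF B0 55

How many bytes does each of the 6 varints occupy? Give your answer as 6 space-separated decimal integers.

  byte[0]=0x5C cont=0 payload=0x5C=92: acc |= 92<<0 -> acc=92 shift=7 [end]
Varint 1: bytes[0:1] = 5C -> value 92 (1 byte(s))
  byte[1]=0x83 cont=1 payload=0x03=3: acc |= 3<<0 -> acc=3 shift=7
  byte[2]=0xDC cont=1 payload=0x5C=92: acc |= 92<<7 -> acc=11779 shift=14
  byte[3]=0xF2 cont=1 payload=0x72=114: acc |= 114<<14 -> acc=1879555 shift=21
  byte[4]=0x7A cont=0 payload=0x7A=122: acc |= 122<<21 -> acc=257732099 shift=28 [end]
Varint 2: bytes[1:5] = 83 DC F2 7A -> value 257732099 (4 byte(s))
  byte[5]=0x48 cont=0 payload=0x48=72: acc |= 72<<0 -> acc=72 shift=7 [end]
Varint 3: bytes[5:6] = 48 -> value 72 (1 byte(s))
  byte[6]=0x96 cont=1 payload=0x16=22: acc |= 22<<0 -> acc=22 shift=7
  byte[7]=0xB6 cont=1 payload=0x36=54: acc |= 54<<7 -> acc=6934 shift=14
  byte[8]=0x77 cont=0 payload=0x77=119: acc |= 119<<14 -> acc=1956630 shift=21 [end]
Varint 4: bytes[6:9] = 96 B6 77 -> value 1956630 (3 byte(s))
  byte[9]=0xD5 cont=1 payload=0x55=85: acc |= 85<<0 -> acc=85 shift=7
  byte[10]=0xF9 cont=1 payload=0x79=121: acc |= 121<<7 -> acc=15573 shift=14
  byte[11]=0x0D cont=0 payload=0x0D=13: acc |= 13<<14 -> acc=228565 shift=21 [end]
Varint 5: bytes[9:12] = D5 F9 0D -> value 228565 (3 byte(s))
  byte[12]=0xE2 cont=1 payload=0x62=98: acc |= 98<<0 -> acc=98 shift=7
  byte[13]=0xBF cont=1 payload=0x3F=63: acc |= 63<<7 -> acc=8162 shift=14
  byte[14]=0xB0 cont=1 payload=0x30=48: acc |= 48<<14 -> acc=794594 shift=21
  byte[15]=0x55 cont=0 payload=0x55=85: acc |= 85<<21 -> acc=179052514 shift=28 [end]
Varint 6: bytes[12:16] = E2 BF B0 55 -> value 179052514 (4 byte(s))

Answer: 1 4 1 3 3 4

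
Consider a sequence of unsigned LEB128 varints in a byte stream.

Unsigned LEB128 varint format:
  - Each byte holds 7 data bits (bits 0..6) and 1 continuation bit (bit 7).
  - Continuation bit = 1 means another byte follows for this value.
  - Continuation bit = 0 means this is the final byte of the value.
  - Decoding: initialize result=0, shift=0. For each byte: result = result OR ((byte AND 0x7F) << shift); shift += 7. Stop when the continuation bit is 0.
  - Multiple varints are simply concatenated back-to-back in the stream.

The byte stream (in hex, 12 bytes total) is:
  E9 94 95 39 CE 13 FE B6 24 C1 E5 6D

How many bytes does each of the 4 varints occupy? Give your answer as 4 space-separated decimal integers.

Answer: 4 2 3 3

Derivation:
  byte[0]=0xE9 cont=1 payload=0x69=105: acc |= 105<<0 -> acc=105 shift=7
  byte[1]=0x94 cont=1 payload=0x14=20: acc |= 20<<7 -> acc=2665 shift=14
  byte[2]=0x95 cont=1 payload=0x15=21: acc |= 21<<14 -> acc=346729 shift=21
  byte[3]=0x39 cont=0 payload=0x39=57: acc |= 57<<21 -> acc=119884393 shift=28 [end]
Varint 1: bytes[0:4] = E9 94 95 39 -> value 119884393 (4 byte(s))
  byte[4]=0xCE cont=1 payload=0x4E=78: acc |= 78<<0 -> acc=78 shift=7
  byte[5]=0x13 cont=0 payload=0x13=19: acc |= 19<<7 -> acc=2510 shift=14 [end]
Varint 2: bytes[4:6] = CE 13 -> value 2510 (2 byte(s))
  byte[6]=0xFE cont=1 payload=0x7E=126: acc |= 126<<0 -> acc=126 shift=7
  byte[7]=0xB6 cont=1 payload=0x36=54: acc |= 54<<7 -> acc=7038 shift=14
  byte[8]=0x24 cont=0 payload=0x24=36: acc |= 36<<14 -> acc=596862 shift=21 [end]
Varint 3: bytes[6:9] = FE B6 24 -> value 596862 (3 byte(s))
  byte[9]=0xC1 cont=1 payload=0x41=65: acc |= 65<<0 -> acc=65 shift=7
  byte[10]=0xE5 cont=1 payload=0x65=101: acc |= 101<<7 -> acc=12993 shift=14
  byte[11]=0x6D cont=0 payload=0x6D=109: acc |= 109<<14 -> acc=1798849 shift=21 [end]
Varint 4: bytes[9:12] = C1 E5 6D -> value 1798849 (3 byte(s))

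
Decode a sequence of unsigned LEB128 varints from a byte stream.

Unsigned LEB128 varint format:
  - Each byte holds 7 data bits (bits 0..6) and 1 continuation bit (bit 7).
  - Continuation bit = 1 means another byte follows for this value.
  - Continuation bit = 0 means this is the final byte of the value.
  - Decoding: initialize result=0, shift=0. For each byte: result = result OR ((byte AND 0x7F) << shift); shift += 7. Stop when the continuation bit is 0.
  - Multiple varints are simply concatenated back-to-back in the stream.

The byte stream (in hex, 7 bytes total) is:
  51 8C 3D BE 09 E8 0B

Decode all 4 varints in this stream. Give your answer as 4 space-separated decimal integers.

Answer: 81 7820 1214 1512

Derivation:
  byte[0]=0x51 cont=0 payload=0x51=81: acc |= 81<<0 -> acc=81 shift=7 [end]
Varint 1: bytes[0:1] = 51 -> value 81 (1 byte(s))
  byte[1]=0x8C cont=1 payload=0x0C=12: acc |= 12<<0 -> acc=12 shift=7
  byte[2]=0x3D cont=0 payload=0x3D=61: acc |= 61<<7 -> acc=7820 shift=14 [end]
Varint 2: bytes[1:3] = 8C 3D -> value 7820 (2 byte(s))
  byte[3]=0xBE cont=1 payload=0x3E=62: acc |= 62<<0 -> acc=62 shift=7
  byte[4]=0x09 cont=0 payload=0x09=9: acc |= 9<<7 -> acc=1214 shift=14 [end]
Varint 3: bytes[3:5] = BE 09 -> value 1214 (2 byte(s))
  byte[5]=0xE8 cont=1 payload=0x68=104: acc |= 104<<0 -> acc=104 shift=7
  byte[6]=0x0B cont=0 payload=0x0B=11: acc |= 11<<7 -> acc=1512 shift=14 [end]
Varint 4: bytes[5:7] = E8 0B -> value 1512 (2 byte(s))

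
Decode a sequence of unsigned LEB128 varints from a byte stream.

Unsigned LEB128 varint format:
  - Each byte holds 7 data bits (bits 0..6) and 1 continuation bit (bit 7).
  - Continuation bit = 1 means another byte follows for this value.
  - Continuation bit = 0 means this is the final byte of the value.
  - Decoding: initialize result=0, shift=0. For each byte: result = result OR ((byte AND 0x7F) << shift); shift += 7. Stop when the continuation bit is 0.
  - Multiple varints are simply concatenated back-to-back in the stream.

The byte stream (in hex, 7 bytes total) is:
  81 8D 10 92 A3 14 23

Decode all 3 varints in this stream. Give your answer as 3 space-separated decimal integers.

Answer: 263809 332178 35

Derivation:
  byte[0]=0x81 cont=1 payload=0x01=1: acc |= 1<<0 -> acc=1 shift=7
  byte[1]=0x8D cont=1 payload=0x0D=13: acc |= 13<<7 -> acc=1665 shift=14
  byte[2]=0x10 cont=0 payload=0x10=16: acc |= 16<<14 -> acc=263809 shift=21 [end]
Varint 1: bytes[0:3] = 81 8D 10 -> value 263809 (3 byte(s))
  byte[3]=0x92 cont=1 payload=0x12=18: acc |= 18<<0 -> acc=18 shift=7
  byte[4]=0xA3 cont=1 payload=0x23=35: acc |= 35<<7 -> acc=4498 shift=14
  byte[5]=0x14 cont=0 payload=0x14=20: acc |= 20<<14 -> acc=332178 shift=21 [end]
Varint 2: bytes[3:6] = 92 A3 14 -> value 332178 (3 byte(s))
  byte[6]=0x23 cont=0 payload=0x23=35: acc |= 35<<0 -> acc=35 shift=7 [end]
Varint 3: bytes[6:7] = 23 -> value 35 (1 byte(s))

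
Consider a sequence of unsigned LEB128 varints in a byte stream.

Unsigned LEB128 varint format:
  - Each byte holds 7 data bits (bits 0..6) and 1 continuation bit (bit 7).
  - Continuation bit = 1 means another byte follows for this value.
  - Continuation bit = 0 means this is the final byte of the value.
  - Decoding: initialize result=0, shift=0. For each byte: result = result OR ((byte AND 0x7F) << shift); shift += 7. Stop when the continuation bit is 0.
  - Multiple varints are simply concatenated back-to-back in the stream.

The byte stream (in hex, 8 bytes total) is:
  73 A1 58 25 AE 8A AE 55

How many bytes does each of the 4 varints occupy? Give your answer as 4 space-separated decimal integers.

  byte[0]=0x73 cont=0 payload=0x73=115: acc |= 115<<0 -> acc=115 shift=7 [end]
Varint 1: bytes[0:1] = 73 -> value 115 (1 byte(s))
  byte[1]=0xA1 cont=1 payload=0x21=33: acc |= 33<<0 -> acc=33 shift=7
  byte[2]=0x58 cont=0 payload=0x58=88: acc |= 88<<7 -> acc=11297 shift=14 [end]
Varint 2: bytes[1:3] = A1 58 -> value 11297 (2 byte(s))
  byte[3]=0x25 cont=0 payload=0x25=37: acc |= 37<<0 -> acc=37 shift=7 [end]
Varint 3: bytes[3:4] = 25 -> value 37 (1 byte(s))
  byte[4]=0xAE cont=1 payload=0x2E=46: acc |= 46<<0 -> acc=46 shift=7
  byte[5]=0x8A cont=1 payload=0x0A=10: acc |= 10<<7 -> acc=1326 shift=14
  byte[6]=0xAE cont=1 payload=0x2E=46: acc |= 46<<14 -> acc=754990 shift=21
  byte[7]=0x55 cont=0 payload=0x55=85: acc |= 85<<21 -> acc=179012910 shift=28 [end]
Varint 4: bytes[4:8] = AE 8A AE 55 -> value 179012910 (4 byte(s))

Answer: 1 2 1 4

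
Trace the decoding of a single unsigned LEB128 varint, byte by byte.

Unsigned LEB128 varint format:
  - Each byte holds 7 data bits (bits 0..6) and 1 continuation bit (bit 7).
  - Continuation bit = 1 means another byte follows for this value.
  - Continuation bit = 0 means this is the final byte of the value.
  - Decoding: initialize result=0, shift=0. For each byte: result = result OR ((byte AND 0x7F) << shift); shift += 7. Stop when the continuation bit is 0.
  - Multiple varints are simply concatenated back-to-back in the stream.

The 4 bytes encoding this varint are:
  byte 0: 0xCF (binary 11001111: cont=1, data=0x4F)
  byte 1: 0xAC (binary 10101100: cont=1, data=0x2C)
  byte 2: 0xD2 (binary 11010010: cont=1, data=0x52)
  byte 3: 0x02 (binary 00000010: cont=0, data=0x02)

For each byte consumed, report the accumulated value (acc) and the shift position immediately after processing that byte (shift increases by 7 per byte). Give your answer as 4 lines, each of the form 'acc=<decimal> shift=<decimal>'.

byte 0=0xCF: payload=0x4F=79, contrib = 79<<0 = 79; acc -> 79, shift -> 7
byte 1=0xAC: payload=0x2C=44, contrib = 44<<7 = 5632; acc -> 5711, shift -> 14
byte 2=0xD2: payload=0x52=82, contrib = 82<<14 = 1343488; acc -> 1349199, shift -> 21
byte 3=0x02: payload=0x02=2, contrib = 2<<21 = 4194304; acc -> 5543503, shift -> 28

Answer: acc=79 shift=7
acc=5711 shift=14
acc=1349199 shift=21
acc=5543503 shift=28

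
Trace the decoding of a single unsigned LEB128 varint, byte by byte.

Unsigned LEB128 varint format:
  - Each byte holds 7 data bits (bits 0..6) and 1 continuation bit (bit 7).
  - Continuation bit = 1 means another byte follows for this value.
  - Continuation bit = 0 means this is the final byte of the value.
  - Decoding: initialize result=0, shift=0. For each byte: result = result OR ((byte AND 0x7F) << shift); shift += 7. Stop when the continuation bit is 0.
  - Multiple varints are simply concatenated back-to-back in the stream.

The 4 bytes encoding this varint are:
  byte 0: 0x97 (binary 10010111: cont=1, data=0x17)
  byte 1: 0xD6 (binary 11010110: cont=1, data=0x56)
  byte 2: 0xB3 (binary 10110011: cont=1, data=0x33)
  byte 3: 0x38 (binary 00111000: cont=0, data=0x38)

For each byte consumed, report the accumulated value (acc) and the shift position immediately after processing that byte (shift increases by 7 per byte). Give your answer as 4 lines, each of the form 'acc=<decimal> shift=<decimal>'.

Answer: acc=23 shift=7
acc=11031 shift=14
acc=846615 shift=21
acc=118287127 shift=28

Derivation:
byte 0=0x97: payload=0x17=23, contrib = 23<<0 = 23; acc -> 23, shift -> 7
byte 1=0xD6: payload=0x56=86, contrib = 86<<7 = 11008; acc -> 11031, shift -> 14
byte 2=0xB3: payload=0x33=51, contrib = 51<<14 = 835584; acc -> 846615, shift -> 21
byte 3=0x38: payload=0x38=56, contrib = 56<<21 = 117440512; acc -> 118287127, shift -> 28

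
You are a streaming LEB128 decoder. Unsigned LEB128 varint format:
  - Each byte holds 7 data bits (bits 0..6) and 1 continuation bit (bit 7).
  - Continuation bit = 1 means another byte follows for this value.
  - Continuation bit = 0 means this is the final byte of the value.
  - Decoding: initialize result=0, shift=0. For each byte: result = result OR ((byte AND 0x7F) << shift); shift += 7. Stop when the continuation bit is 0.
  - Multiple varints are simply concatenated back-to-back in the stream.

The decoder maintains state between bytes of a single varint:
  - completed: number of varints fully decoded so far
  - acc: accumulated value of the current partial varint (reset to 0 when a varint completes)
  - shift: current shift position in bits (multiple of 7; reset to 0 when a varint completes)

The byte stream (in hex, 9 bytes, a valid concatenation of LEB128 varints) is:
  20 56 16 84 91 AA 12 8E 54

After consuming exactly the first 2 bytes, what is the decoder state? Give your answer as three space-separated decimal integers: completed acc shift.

Answer: 2 0 0

Derivation:
byte[0]=0x20 cont=0 payload=0x20: varint #1 complete (value=32); reset -> completed=1 acc=0 shift=0
byte[1]=0x56 cont=0 payload=0x56: varint #2 complete (value=86); reset -> completed=2 acc=0 shift=0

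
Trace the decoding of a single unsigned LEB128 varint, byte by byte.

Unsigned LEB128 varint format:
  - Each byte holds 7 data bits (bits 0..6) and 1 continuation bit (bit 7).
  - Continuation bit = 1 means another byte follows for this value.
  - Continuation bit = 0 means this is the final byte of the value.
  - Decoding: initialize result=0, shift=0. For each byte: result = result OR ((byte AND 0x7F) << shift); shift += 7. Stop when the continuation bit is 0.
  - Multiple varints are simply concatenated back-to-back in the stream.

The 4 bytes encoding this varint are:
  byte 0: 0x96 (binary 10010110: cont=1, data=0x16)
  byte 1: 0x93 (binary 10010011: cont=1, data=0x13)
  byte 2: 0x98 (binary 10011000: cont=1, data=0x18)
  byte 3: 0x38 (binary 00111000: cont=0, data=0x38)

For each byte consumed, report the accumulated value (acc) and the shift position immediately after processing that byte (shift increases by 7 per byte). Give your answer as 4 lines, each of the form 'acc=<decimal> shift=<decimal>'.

byte 0=0x96: payload=0x16=22, contrib = 22<<0 = 22; acc -> 22, shift -> 7
byte 1=0x93: payload=0x13=19, contrib = 19<<7 = 2432; acc -> 2454, shift -> 14
byte 2=0x98: payload=0x18=24, contrib = 24<<14 = 393216; acc -> 395670, shift -> 21
byte 3=0x38: payload=0x38=56, contrib = 56<<21 = 117440512; acc -> 117836182, shift -> 28

Answer: acc=22 shift=7
acc=2454 shift=14
acc=395670 shift=21
acc=117836182 shift=28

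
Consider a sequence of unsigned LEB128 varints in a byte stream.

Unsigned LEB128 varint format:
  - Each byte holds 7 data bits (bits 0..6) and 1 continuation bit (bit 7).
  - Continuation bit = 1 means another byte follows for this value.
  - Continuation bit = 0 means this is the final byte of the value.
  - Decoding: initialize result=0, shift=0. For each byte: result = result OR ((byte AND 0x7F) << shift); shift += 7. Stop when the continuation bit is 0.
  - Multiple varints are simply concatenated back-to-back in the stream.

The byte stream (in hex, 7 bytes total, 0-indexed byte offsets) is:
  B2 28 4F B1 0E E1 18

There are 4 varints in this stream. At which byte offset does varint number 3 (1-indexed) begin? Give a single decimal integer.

  byte[0]=0xB2 cont=1 payload=0x32=50: acc |= 50<<0 -> acc=50 shift=7
  byte[1]=0x28 cont=0 payload=0x28=40: acc |= 40<<7 -> acc=5170 shift=14 [end]
Varint 1: bytes[0:2] = B2 28 -> value 5170 (2 byte(s))
  byte[2]=0x4F cont=0 payload=0x4F=79: acc |= 79<<0 -> acc=79 shift=7 [end]
Varint 2: bytes[2:3] = 4F -> value 79 (1 byte(s))
  byte[3]=0xB1 cont=1 payload=0x31=49: acc |= 49<<0 -> acc=49 shift=7
  byte[4]=0x0E cont=0 payload=0x0E=14: acc |= 14<<7 -> acc=1841 shift=14 [end]
Varint 3: bytes[3:5] = B1 0E -> value 1841 (2 byte(s))
  byte[5]=0xE1 cont=1 payload=0x61=97: acc |= 97<<0 -> acc=97 shift=7
  byte[6]=0x18 cont=0 payload=0x18=24: acc |= 24<<7 -> acc=3169 shift=14 [end]
Varint 4: bytes[5:7] = E1 18 -> value 3169 (2 byte(s))

Answer: 3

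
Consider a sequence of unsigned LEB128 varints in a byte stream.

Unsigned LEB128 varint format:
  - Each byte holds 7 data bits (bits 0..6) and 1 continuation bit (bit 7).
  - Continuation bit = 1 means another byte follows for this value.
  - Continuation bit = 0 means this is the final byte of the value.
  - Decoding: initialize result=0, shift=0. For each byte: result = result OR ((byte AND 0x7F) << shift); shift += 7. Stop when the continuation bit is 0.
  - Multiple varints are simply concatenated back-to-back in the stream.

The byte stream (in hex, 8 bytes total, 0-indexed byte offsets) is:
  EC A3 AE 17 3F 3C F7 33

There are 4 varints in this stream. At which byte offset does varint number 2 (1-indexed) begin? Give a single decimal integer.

Answer: 4

Derivation:
  byte[0]=0xEC cont=1 payload=0x6C=108: acc |= 108<<0 -> acc=108 shift=7
  byte[1]=0xA3 cont=1 payload=0x23=35: acc |= 35<<7 -> acc=4588 shift=14
  byte[2]=0xAE cont=1 payload=0x2E=46: acc |= 46<<14 -> acc=758252 shift=21
  byte[3]=0x17 cont=0 payload=0x17=23: acc |= 23<<21 -> acc=48992748 shift=28 [end]
Varint 1: bytes[0:4] = EC A3 AE 17 -> value 48992748 (4 byte(s))
  byte[4]=0x3F cont=0 payload=0x3F=63: acc |= 63<<0 -> acc=63 shift=7 [end]
Varint 2: bytes[4:5] = 3F -> value 63 (1 byte(s))
  byte[5]=0x3C cont=0 payload=0x3C=60: acc |= 60<<0 -> acc=60 shift=7 [end]
Varint 3: bytes[5:6] = 3C -> value 60 (1 byte(s))
  byte[6]=0xF7 cont=1 payload=0x77=119: acc |= 119<<0 -> acc=119 shift=7
  byte[7]=0x33 cont=0 payload=0x33=51: acc |= 51<<7 -> acc=6647 shift=14 [end]
Varint 4: bytes[6:8] = F7 33 -> value 6647 (2 byte(s))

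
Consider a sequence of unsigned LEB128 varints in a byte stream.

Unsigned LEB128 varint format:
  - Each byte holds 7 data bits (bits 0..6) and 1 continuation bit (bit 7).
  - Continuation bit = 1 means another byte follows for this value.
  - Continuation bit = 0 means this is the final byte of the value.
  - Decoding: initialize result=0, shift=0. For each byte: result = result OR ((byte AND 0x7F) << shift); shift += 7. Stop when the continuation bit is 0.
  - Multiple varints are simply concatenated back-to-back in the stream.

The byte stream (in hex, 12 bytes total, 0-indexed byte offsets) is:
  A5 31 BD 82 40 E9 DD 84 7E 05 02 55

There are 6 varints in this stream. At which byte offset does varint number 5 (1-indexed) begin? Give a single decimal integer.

Answer: 10

Derivation:
  byte[0]=0xA5 cont=1 payload=0x25=37: acc |= 37<<0 -> acc=37 shift=7
  byte[1]=0x31 cont=0 payload=0x31=49: acc |= 49<<7 -> acc=6309 shift=14 [end]
Varint 1: bytes[0:2] = A5 31 -> value 6309 (2 byte(s))
  byte[2]=0xBD cont=1 payload=0x3D=61: acc |= 61<<0 -> acc=61 shift=7
  byte[3]=0x82 cont=1 payload=0x02=2: acc |= 2<<7 -> acc=317 shift=14
  byte[4]=0x40 cont=0 payload=0x40=64: acc |= 64<<14 -> acc=1048893 shift=21 [end]
Varint 2: bytes[2:5] = BD 82 40 -> value 1048893 (3 byte(s))
  byte[5]=0xE9 cont=1 payload=0x69=105: acc |= 105<<0 -> acc=105 shift=7
  byte[6]=0xDD cont=1 payload=0x5D=93: acc |= 93<<7 -> acc=12009 shift=14
  byte[7]=0x84 cont=1 payload=0x04=4: acc |= 4<<14 -> acc=77545 shift=21
  byte[8]=0x7E cont=0 payload=0x7E=126: acc |= 126<<21 -> acc=264318697 shift=28 [end]
Varint 3: bytes[5:9] = E9 DD 84 7E -> value 264318697 (4 byte(s))
  byte[9]=0x05 cont=0 payload=0x05=5: acc |= 5<<0 -> acc=5 shift=7 [end]
Varint 4: bytes[9:10] = 05 -> value 5 (1 byte(s))
  byte[10]=0x02 cont=0 payload=0x02=2: acc |= 2<<0 -> acc=2 shift=7 [end]
Varint 5: bytes[10:11] = 02 -> value 2 (1 byte(s))
  byte[11]=0x55 cont=0 payload=0x55=85: acc |= 85<<0 -> acc=85 shift=7 [end]
Varint 6: bytes[11:12] = 55 -> value 85 (1 byte(s))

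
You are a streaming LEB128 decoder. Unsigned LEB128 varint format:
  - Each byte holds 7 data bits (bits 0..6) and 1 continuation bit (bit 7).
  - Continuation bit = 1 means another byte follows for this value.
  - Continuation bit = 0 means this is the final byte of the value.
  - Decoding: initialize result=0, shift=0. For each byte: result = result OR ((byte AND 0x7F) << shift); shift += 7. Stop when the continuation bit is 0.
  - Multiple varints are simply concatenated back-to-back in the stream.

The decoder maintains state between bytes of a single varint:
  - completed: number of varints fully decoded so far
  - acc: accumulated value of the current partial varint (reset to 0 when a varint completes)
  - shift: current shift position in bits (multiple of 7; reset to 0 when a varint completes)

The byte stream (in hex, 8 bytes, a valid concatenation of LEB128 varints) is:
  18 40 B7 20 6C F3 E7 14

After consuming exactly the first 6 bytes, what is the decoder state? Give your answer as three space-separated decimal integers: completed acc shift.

byte[0]=0x18 cont=0 payload=0x18: varint #1 complete (value=24); reset -> completed=1 acc=0 shift=0
byte[1]=0x40 cont=0 payload=0x40: varint #2 complete (value=64); reset -> completed=2 acc=0 shift=0
byte[2]=0xB7 cont=1 payload=0x37: acc |= 55<<0 -> completed=2 acc=55 shift=7
byte[3]=0x20 cont=0 payload=0x20: varint #3 complete (value=4151); reset -> completed=3 acc=0 shift=0
byte[4]=0x6C cont=0 payload=0x6C: varint #4 complete (value=108); reset -> completed=4 acc=0 shift=0
byte[5]=0xF3 cont=1 payload=0x73: acc |= 115<<0 -> completed=4 acc=115 shift=7

Answer: 4 115 7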